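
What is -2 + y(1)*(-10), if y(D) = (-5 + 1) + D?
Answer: 28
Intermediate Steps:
y(D) = -4 + D
-2 + y(1)*(-10) = -2 + (-4 + 1)*(-10) = -2 - 3*(-10) = -2 + 30 = 28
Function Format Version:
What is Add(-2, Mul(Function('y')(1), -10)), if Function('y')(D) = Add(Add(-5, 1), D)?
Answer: 28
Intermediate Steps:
Function('y')(D) = Add(-4, D)
Add(-2, Mul(Function('y')(1), -10)) = Add(-2, Mul(Add(-4, 1), -10)) = Add(-2, Mul(-3, -10)) = Add(-2, 30) = 28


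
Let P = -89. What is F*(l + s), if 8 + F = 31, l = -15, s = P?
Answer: -2392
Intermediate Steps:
s = -89
F = 23 (F = -8 + 31 = 23)
F*(l + s) = 23*(-15 - 89) = 23*(-104) = -2392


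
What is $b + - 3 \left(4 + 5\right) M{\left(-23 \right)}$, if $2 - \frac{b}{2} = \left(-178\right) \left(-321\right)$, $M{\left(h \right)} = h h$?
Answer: $-128555$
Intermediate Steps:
$M{\left(h \right)} = h^{2}$
$b = -114272$ ($b = 4 - 2 \left(\left(-178\right) \left(-321\right)\right) = 4 - 114276 = -114272$)
$b + - 3 \left(4 + 5\right) M{\left(-23 \right)} = -114272 + - 3 \left(4 + 5\right) \left(-23\right)^{2} = -114272 + \left(-3\right) 9 \cdot 529 = -114272 - 14283 = -128555$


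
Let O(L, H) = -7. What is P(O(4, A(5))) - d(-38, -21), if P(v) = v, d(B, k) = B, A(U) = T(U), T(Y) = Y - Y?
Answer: 31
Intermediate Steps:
T(Y) = 0
A(U) = 0
P(O(4, A(5))) - d(-38, -21) = -7 - 1*(-38) = -7 + 38 = 31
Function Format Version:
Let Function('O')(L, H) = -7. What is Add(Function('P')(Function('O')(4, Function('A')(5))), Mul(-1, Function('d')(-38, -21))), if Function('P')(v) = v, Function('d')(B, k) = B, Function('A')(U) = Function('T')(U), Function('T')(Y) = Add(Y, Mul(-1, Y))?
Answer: 31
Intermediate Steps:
Function('T')(Y) = 0
Function('A')(U) = 0
Add(Function('P')(Function('O')(4, Function('A')(5))), Mul(-1, Function('d')(-38, -21))) = Add(-7, Mul(-1, -38)) = Add(-7, 38) = 31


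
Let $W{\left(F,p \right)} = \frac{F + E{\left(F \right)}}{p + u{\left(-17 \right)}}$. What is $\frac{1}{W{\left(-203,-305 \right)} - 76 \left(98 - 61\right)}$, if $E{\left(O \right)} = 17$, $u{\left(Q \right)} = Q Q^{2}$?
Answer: $- \frac{2609}{7336415} \approx -0.00035562$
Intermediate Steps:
$u{\left(Q \right)} = Q^{3}$
$W{\left(F,p \right)} = \frac{17 + F}{-4913 + p}$ ($W{\left(F,p \right)} = \frac{F + 17}{p + \left(-17\right)^{3}} = \frac{17 + F}{p - 4913} = \frac{17 + F}{-4913 + p}$)
$\frac{1}{W{\left(-203,-305 \right)} - 76 \left(98 - 61\right)} = \frac{1}{\frac{17 - 203}{-4913 - 305} - 76 \left(98 - 61\right)} = \frac{1}{\frac{1}{-5218} \left(-186\right) - 2812} = \frac{1}{\left(- \frac{1}{5218}\right) \left(-186\right) - 2812} = \frac{1}{\frac{93}{2609} - 2812} = \frac{1}{- \frac{7336415}{2609}} = - \frac{2609}{7336415}$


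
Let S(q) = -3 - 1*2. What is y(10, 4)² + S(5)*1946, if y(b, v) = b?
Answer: -9630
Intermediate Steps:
S(q) = -5 (S(q) = -3 - 2 = -5)
y(10, 4)² + S(5)*1946 = 10² - 5*1946 = 100 - 9730 = -9630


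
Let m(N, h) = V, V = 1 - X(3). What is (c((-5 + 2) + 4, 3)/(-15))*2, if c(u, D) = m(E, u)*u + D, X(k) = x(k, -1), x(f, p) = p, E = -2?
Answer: -⅔ ≈ -0.66667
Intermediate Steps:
X(k) = -1
V = 2 (V = 1 - 1*(-1) = 1 + 1 = 2)
m(N, h) = 2
c(u, D) = D + 2*u (c(u, D) = 2*u + D = D + 2*u)
(c((-5 + 2) + 4, 3)/(-15))*2 = ((3 + 2*((-5 + 2) + 4))/(-15))*2 = ((3 + 2*(-3 + 4))*(-1/15))*2 = ((3 + 2*1)*(-1/15))*2 = ((3 + 2)*(-1/15))*2 = (5*(-1/15))*2 = -⅓*2 = -⅔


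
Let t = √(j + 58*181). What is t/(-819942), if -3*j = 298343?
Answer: -I*√800547/2459826 ≈ -0.00036374*I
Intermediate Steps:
j = -298343/3 (j = -⅓*298343 = -298343/3 ≈ -99448.)
t = I*√800547/3 (t = √(-298343/3 + 58*181) = √(-298343/3 + 10498) = √(-266849/3) = I*√800547/3 ≈ 298.24*I)
t/(-819942) = (I*√800547/3)/(-819942) = (I*√800547/3)*(-1/819942) = -I*√800547/2459826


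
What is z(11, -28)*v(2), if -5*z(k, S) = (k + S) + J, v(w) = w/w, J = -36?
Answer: 53/5 ≈ 10.600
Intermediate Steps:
v(w) = 1
z(k, S) = 36/5 - S/5 - k/5 (z(k, S) = -((k + S) - 36)/5 = -((S + k) - 36)/5 = -(-36 + S + k)/5 = 36/5 - S/5 - k/5)
z(11, -28)*v(2) = (36/5 - ⅕*(-28) - ⅕*11)*1 = (36/5 + 28/5 - 11/5)*1 = (53/5)*1 = 53/5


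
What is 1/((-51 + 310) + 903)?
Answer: 1/1162 ≈ 0.00086058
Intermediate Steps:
1/((-51 + 310) + 903) = 1/(259 + 903) = 1/1162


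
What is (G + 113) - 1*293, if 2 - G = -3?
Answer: -175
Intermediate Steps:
G = 5 (G = 2 - 1*(-3) = 2 + 3 = 5)
(G + 113) - 1*293 = (5 + 113) - 1*293 = 118 - 293 = -175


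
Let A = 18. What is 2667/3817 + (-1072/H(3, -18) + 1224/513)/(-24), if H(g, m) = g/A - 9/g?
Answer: -168275620/11096019 ≈ -15.165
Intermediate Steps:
H(g, m) = -9/g + g/18 (H(g, m) = g/18 - 9/g = -9/g + g/18)
2667/3817 + (-1072/H(3, -18) + 1224/513)/(-24) = 2667/3817 + (-1072/(-9/3 + (1/18)*3) + 1224/513)/(-24) = 2667*(1/3817) + (-1072/(-9*⅓ + ⅙) + 1224*(1/513))*(-1/24) = 2667/3817 + (-1072/(-3 + ⅙) + 136/57)*(-1/24) = 2667/3817 + (-1072/(-17/6) + 136/57)*(-1/24) = 2667/3817 + (-1072*(-6/17) + 136/57)*(-1/24) = 2667/3817 + (6432/17 + 136/57)*(-1/24) = 2667/3817 + (368936/969)*(-1/24) = 2667/3817 - 46117/2907 = -168275620/11096019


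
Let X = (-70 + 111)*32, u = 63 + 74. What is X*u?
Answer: 179744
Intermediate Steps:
u = 137
X = 1312 (X = 41*32 = 1312)
X*u = 1312*137 = 179744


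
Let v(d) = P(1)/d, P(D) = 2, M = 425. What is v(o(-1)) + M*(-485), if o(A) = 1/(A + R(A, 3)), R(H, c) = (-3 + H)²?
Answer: -206095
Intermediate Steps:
o(A) = 1/(A + (-3 + A)²)
v(d) = 2/d
v(o(-1)) + M*(-485) = 2/(1/(-1 + (-3 - 1)²)) + 425*(-485) = 2/(1/(-1 + (-4)²)) - 206125 = 2/(1/(-1 + 16)) - 206125 = 2/(1/15) - 206125 = 2*15 - 206125 = 30 - 206125 = -206095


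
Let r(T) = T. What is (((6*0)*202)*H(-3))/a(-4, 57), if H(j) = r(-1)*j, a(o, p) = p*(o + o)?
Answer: 0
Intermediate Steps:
a(o, p) = 2*o*p (a(o, p) = p*(2*o) = 2*o*p)
H(j) = -j
(((6*0)*202)*H(-3))/a(-4, 57) = (((6*0)*202)*(-1*(-3)))/((2*(-4)*57)) = ((0*202)*3)/(-456) = (0*3)*(-1/456) = 0*(-1/456) = 0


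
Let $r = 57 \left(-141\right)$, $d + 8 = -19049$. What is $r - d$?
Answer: $11020$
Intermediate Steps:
$d = -19057$ ($d = -8 - 19049 = -19057$)
$r = -8037$
$r - d = -8037 - -19057 = -8037 + 19057 = 11020$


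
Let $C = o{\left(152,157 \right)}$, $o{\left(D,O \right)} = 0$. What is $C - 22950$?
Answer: $-22950$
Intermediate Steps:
$C = 0$
$C - 22950 = 0 - 22950 = -22950$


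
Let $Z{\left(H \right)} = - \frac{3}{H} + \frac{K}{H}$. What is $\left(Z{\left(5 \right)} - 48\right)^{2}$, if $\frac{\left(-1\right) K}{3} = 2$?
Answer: $\frac{62001}{25} \approx 2480.0$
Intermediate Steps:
$K = -6$ ($K = \left(-3\right) 2 = -6$)
$Z{\left(H \right)} = - \frac{9}{H}$ ($Z{\left(H \right)} = - \frac{3}{H} - \frac{6}{H} = - \frac{9}{H}$)
$\left(Z{\left(5 \right)} - 48\right)^{2} = \left(- \frac{9}{5} - 48\right)^{2} = \left(- \frac{249}{5}\right)^{2} = \frac{62001}{25}$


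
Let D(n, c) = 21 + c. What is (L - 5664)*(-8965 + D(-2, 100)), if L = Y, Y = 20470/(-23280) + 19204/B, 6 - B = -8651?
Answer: 7646201825837/152678 ≈ 5.0081e+7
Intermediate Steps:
B = 8657 (B = 6 - 1*(-8651) = 6 + 8651 = 8657)
Y = 26986033/20153496 (Y = 20470/(-23280) + 19204/8657 = 20470*(-1/23280) + 19204*(1/8657) = -2047/2328 + 19204/8657 = 26986033/20153496 ≈ 1.3390)
L = 26986033/20153496 ≈ 1.3390
(L - 5664)*(-8965 + D(-2, 100)) = (26986033/20153496 - 5664)*(-8965 + (21 + 100)) = -114122415311*(-8965 + 121)/20153496 = -114122415311/20153496*(-8844) = 7646201825837/152678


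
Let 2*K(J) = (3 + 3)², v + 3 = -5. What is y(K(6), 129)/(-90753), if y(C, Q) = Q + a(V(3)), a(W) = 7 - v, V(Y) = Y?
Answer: -48/30251 ≈ -0.0015867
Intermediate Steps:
v = -8 (v = -3 - 5 = -8)
K(J) = 18 (K(J) = (3 + 3)²/2 = (½)*6² = (½)*36 = 18)
a(W) = 15 (a(W) = 7 - 1*(-8) = 7 + 8 = 15)
y(C, Q) = 15 + Q (y(C, Q) = Q + 15 = 15 + Q)
y(K(6), 129)/(-90753) = (15 + 129)/(-90753) = 144*(-1/90753) = -48/30251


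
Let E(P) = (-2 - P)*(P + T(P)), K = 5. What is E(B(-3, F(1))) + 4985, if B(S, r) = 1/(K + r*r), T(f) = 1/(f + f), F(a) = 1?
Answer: 179213/36 ≈ 4978.1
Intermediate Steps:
T(f) = 1/(2*f)
B(S, r) = 1/(5 + r²) (B(S, r) = 1/(5 + r*r) = 1/(5 + r²))
E(P) = (-2 - P)*(P + 1/(2*P))
E(B(-3, F(1))) + 4985 = (-½ - 1/(1/(5 + 1²)) - (1/(5 + 1²))² - 2/(5 + 1²)) + 4985 = (-½ - 1/(1/(5 + 1)) - (1/(5 + 1))² - 2/(5 + 1)) + 4985 = (-½ - 1/(1/6) - (1/6)² - 2/6) + 4985 = (-½ - 1/⅙ - (⅙)² - 2*⅙) + 4985 = (-½ - 1*6 - 1*1/36 - ⅓) + 4985 = (-½ - 6 - 1/36 - ⅓) + 4985 = -247/36 + 4985 = 179213/36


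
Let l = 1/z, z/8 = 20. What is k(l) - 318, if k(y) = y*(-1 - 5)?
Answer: -25443/80 ≈ -318.04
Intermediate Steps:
z = 160 (z = 8*20 = 160)
l = 1/160 ≈ 0.0062500
k(y) = -6*y (k(y) = y*(-6) = -6*y)
k(l) - 318 = -6*1/160 - 318 = -3/80 - 318 = -25443/80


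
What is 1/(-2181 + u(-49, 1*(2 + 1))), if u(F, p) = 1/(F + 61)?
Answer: -12/26171 ≈ -0.00045852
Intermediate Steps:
u(F, p) = 1/(61 + F)
1/(-2181 + u(-49, 1*(2 + 1))) = 1/(-2181 + 1/(61 - 49)) = 1/(-2181 + 1/12) = 1/(-26171/12) = -12/26171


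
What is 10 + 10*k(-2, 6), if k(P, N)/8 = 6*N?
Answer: 2890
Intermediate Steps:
k(P, N) = 48*N (k(P, N) = 8*(6*N) = 48*N)
10 + 10*k(-2, 6) = 10 + 10*(48*6) = 10 + 10*288 = 10 + 2880 = 2890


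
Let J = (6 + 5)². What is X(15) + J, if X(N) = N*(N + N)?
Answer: 571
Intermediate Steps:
J = 121 (J = 11² = 121)
X(N) = 2*N² (X(N) = N*(2*N) = 2*N²)
X(15) + J = 2*15² + 121 = 2*225 + 121 = 450 + 121 = 571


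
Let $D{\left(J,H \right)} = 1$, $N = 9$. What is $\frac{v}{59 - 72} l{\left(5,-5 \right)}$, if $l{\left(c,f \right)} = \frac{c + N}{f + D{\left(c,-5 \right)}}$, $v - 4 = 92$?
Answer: $\frac{336}{13} \approx 25.846$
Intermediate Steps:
$v = 96$ ($v = 4 + 92 = 96$)
$l{\left(c,f \right)} = \frac{9 + c}{1 + f}$ ($l{\left(c,f \right)} = \frac{c + 9}{f + 1} = \frac{9 + c}{1 + f}$)
$\frac{v}{59 - 72} l{\left(5,-5 \right)} = \frac{1}{59 - 72} \cdot 96 \frac{9 + 5}{1 - 5} = \frac{1}{-13} \cdot 96 \frac{1}{-4} \cdot 14 = \left(- \frac{1}{13}\right) 96 \left(\left(- \frac{1}{4}\right) 14\right) = \left(- \frac{96}{13}\right) \left(- \frac{7}{2}\right) = \frac{336}{13}$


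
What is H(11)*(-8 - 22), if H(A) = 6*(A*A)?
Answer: -21780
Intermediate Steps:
H(A) = 6*A**2
H(11)*(-8 - 22) = (6*11**2)*(-8 - 22) = (6*121)*(-30) = 726*(-30) = -21780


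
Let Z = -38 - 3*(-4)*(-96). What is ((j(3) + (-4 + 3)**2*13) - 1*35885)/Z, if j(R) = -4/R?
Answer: 10762/357 ≈ 30.146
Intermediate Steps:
Z = -1190 (Z = -38 + 12*(-96) = -38 - 1152 = -1190)
((j(3) + (-4 + 3)**2*13) - 1*35885)/Z = ((-4/3 + (-4 + 3)**2*13) - 1*35885)/(-1190) = ((-4*1/3 + (-1)**2*13) - 35885)*(-1/1190) = ((-4/3 + 1*13) - 35885)*(-1/1190) = ((-4/3 + 13) - 35885)*(-1/1190) = (35/3 - 35885)*(-1/1190) = -107620/3*(-1/1190) = 10762/357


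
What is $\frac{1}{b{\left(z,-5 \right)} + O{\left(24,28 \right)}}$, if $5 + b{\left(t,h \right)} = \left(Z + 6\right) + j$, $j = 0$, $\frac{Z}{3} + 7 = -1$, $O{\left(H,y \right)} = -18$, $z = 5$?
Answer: $- \frac{1}{41} \approx -0.02439$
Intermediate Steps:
$Z = -24$ ($Z = -21 + 3 \left(-1\right) = -21 - 3 = -24$)
$b{\left(t,h \right)} = -23$ ($b{\left(t,h \right)} = -5 + \left(\left(-24 + 6\right) + 0\right) = -5 + \left(-18 + 0\right) = -5 - 18 = -23$)
$\frac{1}{b{\left(z,-5 \right)} + O{\left(24,28 \right)}} = \frac{1}{-23 - 18} = \frac{1}{-41} = - \frac{1}{41}$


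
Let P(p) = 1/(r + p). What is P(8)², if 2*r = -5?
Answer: 4/121 ≈ 0.033058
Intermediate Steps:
r = -5/2 (r = (½)*(-5) = -5/2 ≈ -2.5000)
P(p) = 1/(-5/2 + p)
P(8)² = (2/(-5 + 2*8))² = (2/(-5 + 16))² = (2/11)² = 4/121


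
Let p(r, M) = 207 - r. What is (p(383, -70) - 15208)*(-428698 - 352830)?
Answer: 12023026752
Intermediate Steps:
(p(383, -70) - 15208)*(-428698 - 352830) = ((207 - 1*383) - 15208)*(-428698 - 352830) = ((207 - 383) - 15208)*(-781528) = (-176 - 15208)*(-781528) = -15384*(-781528) = 12023026752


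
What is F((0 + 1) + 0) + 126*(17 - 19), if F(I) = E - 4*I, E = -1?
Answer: -257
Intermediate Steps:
F(I) = -1 - 4*I
F((0 + 1) + 0) + 126*(17 - 19) = (-1 - 4*((0 + 1) + 0)) + 126*(17 - 19) = (-1 - 4*(1 + 0)) + 126*(-2) = (-1 - 4*1) - 252 = (-1 - 4) - 252 = -5 - 252 = -257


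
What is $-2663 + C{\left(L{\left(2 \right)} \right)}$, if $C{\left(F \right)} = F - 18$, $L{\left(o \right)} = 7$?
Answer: $-2674$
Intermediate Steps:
$C{\left(F \right)} = -18 + F$
$-2663 + C{\left(L{\left(2 \right)} \right)} = -2663 + \left(-18 + 7\right) = -2663 - 11 = -2674$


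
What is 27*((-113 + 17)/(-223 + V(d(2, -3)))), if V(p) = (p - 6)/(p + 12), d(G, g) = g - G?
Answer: 1512/131 ≈ 11.542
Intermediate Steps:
V(p) = (-6 + p)/(12 + p)
27*((-113 + 17)/(-223 + V(d(2, -3)))) = 27*((-113 + 17)/(-223 + (-6 + (-3 - 1*2))/(12 + (-3 - 1*2)))) = 27*(-96/(-223 + (-6 + (-3 - 2))/(12 + (-3 - 2)))) = 27*(-96/(-223 + (-6 - 5)/(12 - 5))) = 27*(-96/(-223 - 11/7)) = 27*(-96/(-1572/7)) = 27*(-96*(-7/1572)) = 27*(56/131) = 1512/131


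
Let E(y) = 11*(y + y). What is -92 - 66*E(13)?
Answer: -18968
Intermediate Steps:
E(y) = 22*y (E(y) = 11*(2*y) = 22*y)
-92 - 66*E(13) = -92 - 1452*13 = -92 - 66*286 = -92 - 18876 = -18968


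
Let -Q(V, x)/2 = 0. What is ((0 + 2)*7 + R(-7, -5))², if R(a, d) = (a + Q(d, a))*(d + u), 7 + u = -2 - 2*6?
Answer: 38416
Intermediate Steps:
Q(V, x) = 0 (Q(V, x) = -2*0 = 0)
u = -21 (u = -7 + (-2 - 2*6) = -7 + (-2 - 12) = -7 - 14 = -21)
R(a, d) = a*(-21 + d) (R(a, d) = (a + 0)*(d - 21) = a*(-21 + d))
((0 + 2)*7 + R(-7, -5))² = ((0 + 2)*7 - 7*(-21 - 5))² = (2*7 - 7*(-26))² = (14 + 182)² = 196² = 38416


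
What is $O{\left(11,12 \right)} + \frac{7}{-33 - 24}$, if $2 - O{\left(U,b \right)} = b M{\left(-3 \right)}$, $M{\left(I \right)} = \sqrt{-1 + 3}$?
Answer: $\frac{107}{57} - 12 \sqrt{2} \approx -15.093$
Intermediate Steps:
$M{\left(I \right)} = \sqrt{2}$
$O{\left(U,b \right)} = 2 - b \sqrt{2}$
$O{\left(11,12 \right)} + \frac{7}{-33 - 24} = \left(2 - 12 \sqrt{2}\right) + \frac{7}{-33 - 24} = \left(2 - 12 \sqrt{2}\right) + \frac{7}{-57} = \left(2 - 12 \sqrt{2}\right) + 7 \left(- \frac{1}{57}\right) = \left(2 - 12 \sqrt{2}\right) - \frac{7}{57} = \frac{107}{57} - 12 \sqrt{2}$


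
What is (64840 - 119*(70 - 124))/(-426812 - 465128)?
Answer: -35633/445970 ≈ -0.079900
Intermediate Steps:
(64840 - 119*(70 - 124))/(-426812 - 465128) = (64840 - 119*(-54))/(-891940) = (64840 + 6426)*(-1/891940) = 71266*(-1/891940) = -35633/445970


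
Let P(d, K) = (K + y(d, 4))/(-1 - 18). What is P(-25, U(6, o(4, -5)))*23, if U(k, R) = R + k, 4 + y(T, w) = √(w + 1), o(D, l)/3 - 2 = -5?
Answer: 161/19 - 23*√5/19 ≈ 5.7669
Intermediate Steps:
o(D, l) = -9 (o(D, l) = 6 + 3*(-5) = 6 - 15 = -9)
y(T, w) = -4 + √(1 + w) (y(T, w) = -4 + √(w + 1) = -4 + √(1 + w))
P(d, K) = 4/19 - K/19 - √5/19 (P(d, K) = (K + (-4 + √(1 + 4)))/(-1 - 18) = (K + (-4 + √5))/(-19) = (-4 + K + √5)*(-1/19) = 4/19 - K/19 - √5/19)
P(-25, U(6, o(4, -5)))*23 = (4/19 - (-9 + 6)/19 - √5/19)*23 = (4/19 - 1/19*(-3) - √5/19)*23 = (4/19 + 3/19 - √5/19)*23 = (7/19 - √5/19)*23 = 161/19 - 23*√5/19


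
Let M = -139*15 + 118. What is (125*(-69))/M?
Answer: 8625/1967 ≈ 4.3848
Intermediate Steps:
M = -1967 (M = -2085 + 118 = -1967)
(125*(-69))/M = (125*(-69))/(-1967) = -8625*(-1/1967) = 8625/1967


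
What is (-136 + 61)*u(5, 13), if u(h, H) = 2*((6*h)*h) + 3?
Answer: -22725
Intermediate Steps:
u(h, H) = 3 + 12*h² (u(h, H) = 2*(6*h²) + 3 = 12*h² + 3 = 3 + 12*h²)
(-136 + 61)*u(5, 13) = (-136 + 61)*(3 + 12*5²) = -75*(3 + 12*25) = -75*(3 + 300) = -75*303 = -22725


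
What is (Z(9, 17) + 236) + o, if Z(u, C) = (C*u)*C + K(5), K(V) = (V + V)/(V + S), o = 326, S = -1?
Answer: 6331/2 ≈ 3165.5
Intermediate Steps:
K(V) = 2*V/(-1 + V) (K(V) = (V + V)/(V - 1) = (2*V)/(-1 + V) = 2*V/(-1 + V))
Z(u, C) = 5/2 + u*C**2 (Z(u, C) = (C*u)*C + 2*5/(-1 + 5) = u*C**2 + 2*5/4 = u*C**2 + 2*5*(1/4) = u*C**2 + 5/2 = 5/2 + u*C**2)
(Z(9, 17) + 236) + o = ((5/2 + 9*17**2) + 236) + 326 = ((5/2 + 9*289) + 236) + 326 = ((5/2 + 2601) + 236) + 326 = (5207/2 + 236) + 326 = 5679/2 + 326 = 6331/2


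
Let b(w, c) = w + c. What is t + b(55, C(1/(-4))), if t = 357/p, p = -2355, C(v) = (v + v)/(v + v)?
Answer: 43841/785 ≈ 55.848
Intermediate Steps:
C(v) = 1 (C(v) = (2*v)/((2*v)) = (2*v)*(1/(2*v)) = 1)
b(w, c) = c + w
t = -119/785 (t = 357/(-2355) = 357*(-1/2355) = -119/785 ≈ -0.15159)
t + b(55, C(1/(-4))) = -119/785 + (1 + 55) = -119/785 + 56 = 43841/785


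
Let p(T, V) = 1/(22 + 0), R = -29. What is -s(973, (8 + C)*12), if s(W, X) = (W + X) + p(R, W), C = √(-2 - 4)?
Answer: -23519/22 - 12*I*√6 ≈ -1069.0 - 29.394*I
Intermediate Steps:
C = I*√6 (C = √(-6) = I*√6 ≈ 2.4495*I)
p(T, V) = 1/22
s(W, X) = 1/22 + W + X (s(W, X) = (W + X) + 1/22 = 1/22 + W + X)
-s(973, (8 + C)*12) = -(1/22 + 973 + (8 + I*√6)*12) = -(1/22 + 973 + (96 + 12*I*√6)) = -(23519/22 + 12*I*√6) = -23519/22 - 12*I*√6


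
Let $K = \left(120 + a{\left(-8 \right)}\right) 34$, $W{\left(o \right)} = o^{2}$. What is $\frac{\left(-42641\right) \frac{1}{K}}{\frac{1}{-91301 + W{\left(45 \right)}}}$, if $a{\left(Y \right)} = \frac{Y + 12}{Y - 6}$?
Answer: $\frac{6661931353}{7123} \approx 9.3527 \cdot 10^{5}$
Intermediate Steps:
$a{\left(Y \right)} = \frac{12 + Y}{-6 + Y}$
$K = \frac{28492}{7}$ ($K = \left(120 + \frac{12 - 8}{-6 - 8}\right) 34 = \left(120 + \frac{1}{-14} \cdot 4\right) 34 = \left(120 - \frac{2}{7}\right) 34 = \frac{838}{7} \cdot 34 = \frac{28492}{7} \approx 4070.3$)
$\frac{\left(-42641\right) \frac{1}{K}}{\frac{1}{-91301 + W{\left(45 \right)}}} = \frac{\left(-42641\right) \frac{1}{\frac{28492}{7}}}{\frac{1}{-91301 + 45^{2}}} = \frac{\left(-42641\right) \frac{7}{28492}}{\frac{1}{-91301 + 2025}} = - \frac{298487}{28492 \frac{1}{-89276}} = - \frac{298487}{28492 \left(- \frac{1}{89276}\right)} = \left(- \frac{298487}{28492}\right) \left(-89276\right) = \frac{6661931353}{7123}$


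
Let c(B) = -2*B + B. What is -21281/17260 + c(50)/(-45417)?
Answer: -965656177/783897420 ≈ -1.2319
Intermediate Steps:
c(B) = -B
-21281/17260 + c(50)/(-45417) = -21281/17260 - 1*50/(-45417) = -21281*1/17260 - 50*(-1/45417) = -21281/17260 + 50/45417 = -965656177/783897420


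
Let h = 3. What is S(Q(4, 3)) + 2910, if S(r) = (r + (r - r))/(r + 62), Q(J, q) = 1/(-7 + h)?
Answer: 718769/247 ≈ 2910.0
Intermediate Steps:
Q(J, q) = -¼ (Q(J, q) = 1/(-7 + 3) = 1/(-4) = -¼)
S(r) = r/(62 + r) (S(r) = (r + 0)/(62 + r) = r/(62 + r))
S(Q(4, 3)) + 2910 = -1/(4*(62 - ¼)) + 2910 = -1/(4*247/4) + 2910 = -¼*4/247 + 2910 = -1/247 + 2910 = 718769/247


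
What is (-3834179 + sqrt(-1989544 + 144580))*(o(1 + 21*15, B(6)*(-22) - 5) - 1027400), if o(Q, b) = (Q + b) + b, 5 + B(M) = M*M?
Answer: 3943292065982 - 6170748*I*sqrt(51249) ≈ 3.9433e+12 - 1.3969e+9*I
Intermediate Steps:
B(M) = -5 + M**2 (B(M) = -5 + M*M = -5 + M**2)
o(Q, b) = Q + 2*b
(-3834179 + sqrt(-1989544 + 144580))*(o(1 + 21*15, B(6)*(-22) - 5) - 1027400) = (-3834179 + sqrt(-1989544 + 144580))*(((1 + 21*15) + 2*((-5 + 6**2)*(-22) - 5)) - 1027400) = (-3834179 + sqrt(-1844964))*(((1 + 315) + 2*((-5 + 36)*(-22) - 5)) - 1027400) = (-3834179 + 6*I*sqrt(51249))*((316 + 2*(31*(-22) - 5)) - 1027400) = (-3834179 + 6*I*sqrt(51249))*((316 + 2*(-682 - 5)) - 1027400) = (-3834179 + 6*I*sqrt(51249))*((316 + 2*(-687)) - 1027400) = (-3834179 + 6*I*sqrt(51249))*((316 - 1374) - 1027400) = (-3834179 + 6*I*sqrt(51249))*(-1058 - 1027400) = (-3834179 + 6*I*sqrt(51249))*(-1028458) = 3943292065982 - 6170748*I*sqrt(51249)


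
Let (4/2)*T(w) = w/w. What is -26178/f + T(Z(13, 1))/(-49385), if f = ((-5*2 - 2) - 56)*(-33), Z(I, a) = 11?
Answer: -6337263/543235 ≈ -11.666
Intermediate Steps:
T(w) = ½ (T(w) = (w/w)/2 = (½)*1 = ½)
f = 2244 (f = ((-10 - 2) - 56)*(-33) = (-12 - 56)*(-33) = -68*(-33) = 2244)
-26178/f + T(Z(13, 1))/(-49385) = -26178/2244 + (½)/(-49385) = -26178*1/2244 + (½)*(-1/49385) = -4363/374 - 1/98770 = -6337263/543235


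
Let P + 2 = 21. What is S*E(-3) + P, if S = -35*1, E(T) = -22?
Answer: 789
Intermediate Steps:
S = -35
P = 19 (P = -2 + 21 = 19)
S*E(-3) + P = -35*(-22) + 19 = 770 + 19 = 789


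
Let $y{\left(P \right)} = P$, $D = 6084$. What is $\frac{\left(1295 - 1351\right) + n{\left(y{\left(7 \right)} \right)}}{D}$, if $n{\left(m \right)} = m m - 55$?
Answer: $- \frac{31}{3042} \approx -0.010191$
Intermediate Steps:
$n{\left(m \right)} = -55 + m^{2}$ ($n{\left(m \right)} = m^{2} - 55 = -55 + m^{2}$)
$\frac{\left(1295 - 1351\right) + n{\left(y{\left(7 \right)} \right)}}{D} = \frac{\left(1295 - 1351\right) - \left(55 - 7^{2}\right)}{6084} = \left(-56 + \left(-55 + 49\right)\right) \frac{1}{6084} = \left(-56 - 6\right) \frac{1}{6084} = \left(-62\right) \frac{1}{6084} = - \frac{31}{3042}$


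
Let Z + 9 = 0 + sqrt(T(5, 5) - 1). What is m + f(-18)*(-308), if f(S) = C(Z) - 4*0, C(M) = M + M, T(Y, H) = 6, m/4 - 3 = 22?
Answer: 5644 - 616*sqrt(5) ≈ 4266.6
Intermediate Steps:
m = 100 (m = 12 + 4*22 = 12 + 88 = 100)
Z = -9 + sqrt(5) (Z = -9 + (0 + sqrt(6 - 1)) = -9 + (0 + sqrt(5)) = -9 + sqrt(5) ≈ -6.7639)
C(M) = 2*M
f(S) = -18 + 2*sqrt(5) (f(S) = 2*(-9 + sqrt(5)) - 4*0 = (-18 + 2*sqrt(5)) - 0 = (-18 + 2*sqrt(5)) - 1*0 = (-18 + 2*sqrt(5)) + 0 = -18 + 2*sqrt(5))
m + f(-18)*(-308) = 100 + (-18 + 2*sqrt(5))*(-308) = 100 + (5544 - 616*sqrt(5)) = 5644 - 616*sqrt(5)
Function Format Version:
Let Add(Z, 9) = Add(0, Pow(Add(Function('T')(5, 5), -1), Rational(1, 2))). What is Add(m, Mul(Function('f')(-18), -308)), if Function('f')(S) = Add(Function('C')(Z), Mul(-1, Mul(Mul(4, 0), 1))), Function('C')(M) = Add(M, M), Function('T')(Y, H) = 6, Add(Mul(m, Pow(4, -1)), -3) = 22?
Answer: Add(5644, Mul(-616, Pow(5, Rational(1, 2)))) ≈ 4266.6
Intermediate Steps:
m = 100 (m = Add(12, Mul(4, 22)) = Add(12, 88) = 100)
Z = Add(-9, Pow(5, Rational(1, 2))) (Z = Add(-9, Add(0, Pow(Add(6, -1), Rational(1, 2)))) = Add(-9, Add(0, Pow(5, Rational(1, 2)))) = Add(-9, Pow(5, Rational(1, 2))) ≈ -6.7639)
Function('C')(M) = Mul(2, M)
Function('f')(S) = Add(-18, Mul(2, Pow(5, Rational(1, 2)))) (Function('f')(S) = Add(Mul(2, Add(-9, Pow(5, Rational(1, 2)))), Mul(-1, Mul(Mul(4, 0), 1))) = Add(Add(-18, Mul(2, Pow(5, Rational(1, 2)))), Mul(-1, Mul(0, 1))) = Add(Add(-18, Mul(2, Pow(5, Rational(1, 2)))), Mul(-1, 0)) = Add(Add(-18, Mul(2, Pow(5, Rational(1, 2)))), 0) = Add(-18, Mul(2, Pow(5, Rational(1, 2)))))
Add(m, Mul(Function('f')(-18), -308)) = Add(100, Mul(Add(-18, Mul(2, Pow(5, Rational(1, 2)))), -308)) = Add(100, Add(5544, Mul(-616, Pow(5, Rational(1, 2))))) = Add(5644, Mul(-616, Pow(5, Rational(1, 2))))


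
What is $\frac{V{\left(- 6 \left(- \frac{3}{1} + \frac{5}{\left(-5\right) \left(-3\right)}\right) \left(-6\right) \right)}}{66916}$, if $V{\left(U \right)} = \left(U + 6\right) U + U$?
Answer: $\frac{2136}{16729} \approx 0.12768$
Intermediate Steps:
$V{\left(U \right)} = U + U \left(6 + U\right)$ ($V{\left(U \right)} = \left(6 + U\right) U + U = U \left(6 + U\right) + U = U + U \left(6 + U\right)$)
$\frac{V{\left(- 6 \left(- \frac{3}{1} + \frac{5}{\left(-5\right) \left(-3\right)}\right) \left(-6\right) \right)}}{66916} = \frac{- 6 \left(- \frac{3}{1} + \frac{5}{\left(-5\right) \left(-3\right)}\right) \left(-6\right) \left(7 + - 6 \left(- \frac{3}{1} + \frac{5}{\left(-5\right) \left(-3\right)}\right) \left(-6\right)\right)}{66916} = - 6 \left(\left(-3\right) 1 + \frac{5}{15}\right) \left(-6\right) \left(7 + - 6 \left(\left(-3\right) 1 + \frac{5}{15}\right) \left(-6\right)\right) \frac{1}{66916} = - 6 \left(-3 + 5 \cdot \frac{1}{15}\right) \left(-6\right) \left(7 + - 6 \left(-3 + 5 \cdot \frac{1}{15}\right) \left(-6\right)\right) \frac{1}{66916} = - 6 \left(-3 + \frac{1}{3}\right) \left(-6\right) \left(7 + - 6 \left(-3 + \frac{1}{3}\right) \left(-6\right)\right) \frac{1}{66916} = \left(-6\right) \left(- \frac{8}{3}\right) \left(-6\right) \left(7 + \left(-6\right) \left(- \frac{8}{3}\right) \left(-6\right)\right) \frac{1}{66916} = 16 \left(-6\right) \left(7 + 16 \left(-6\right)\right) \frac{1}{66916} = - 96 \left(7 - 96\right) \frac{1}{66916} = \left(-96\right) \left(-89\right) \frac{1}{66916} = 8544 \cdot \frac{1}{66916} = \frac{2136}{16729}$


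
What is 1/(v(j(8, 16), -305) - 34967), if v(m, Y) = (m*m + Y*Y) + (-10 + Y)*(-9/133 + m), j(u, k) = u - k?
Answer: 19/1152603 ≈ 1.6484e-5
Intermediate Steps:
v(m, Y) = Y² + m² + (-10 + Y)*(-9/133 + m) (v(m, Y) = (m² + Y²) + (-10 + Y)*(-9*1/133 + m) = (Y² + m²) + (-10 + Y)*(-9/133 + m) = Y² + m² + (-10 + Y)*(-9/133 + m))
1/(v(j(8, 16), -305) - 34967) = 1/((90/133 + (-305)² + (8 - 1*16)² - 10*(8 - 1*16) - 9/133*(-305) - 305*(8 - 1*16)) - 34967) = 1/((90/133 + 93025 + (8 - 16)² - 10*(8 - 16) + 2745/133 - 305*(8 - 16)) - 34967) = 1/((90/133 + 93025 + (-8)² - 10*(-8) + 2745/133 - 305*(-8)) - 34967) = 1/((90/133 + 93025 + 64 + 80 + 2745/133 + 2440) - 34967) = 1/(1816976/19 - 34967) = 1/(1152603/19) = 19/1152603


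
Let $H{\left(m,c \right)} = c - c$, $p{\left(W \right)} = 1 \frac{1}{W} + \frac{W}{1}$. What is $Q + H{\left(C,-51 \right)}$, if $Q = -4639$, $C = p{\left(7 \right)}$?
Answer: $-4639$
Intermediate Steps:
$p{\left(W \right)} = W + \frac{1}{W}$ ($p{\left(W \right)} = \frac{1}{W} + W 1 = \frac{1}{W} + W = W + \frac{1}{W}$)
$C = \frac{50}{7}$ ($C = 7 + \frac{1}{7} = \frac{50}{7} \approx 7.1429$)
$H{\left(m,c \right)} = 0$
$Q + H{\left(C,-51 \right)} = -4639 + 0 = -4639$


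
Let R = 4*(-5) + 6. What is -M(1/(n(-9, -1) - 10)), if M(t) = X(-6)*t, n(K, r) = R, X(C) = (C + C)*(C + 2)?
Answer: 2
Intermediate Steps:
R = -14 (R = -20 + 6 = -14)
X(C) = 2*C*(2 + C) (X(C) = (2*C)*(2 + C) = 2*C*(2 + C))
n(K, r) = -14
M(t) = 48*t (M(t) = (2*(-6)*(2 - 6))*t = (2*(-6)*(-4))*t = 48*t)
-M(1/(n(-9, -1) - 10)) = -48/(-14 - 10) = -48/(-24) = -48*(-1)/24 = -1*(-2) = 2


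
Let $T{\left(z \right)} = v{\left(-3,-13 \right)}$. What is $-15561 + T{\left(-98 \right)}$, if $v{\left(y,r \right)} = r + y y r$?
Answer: $-15691$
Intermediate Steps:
$v{\left(y,r \right)} = r + r y^{2}$ ($v{\left(y,r \right)} = r + y^{2} r = r + r y^{2}$)
$T{\left(z \right)} = -130$ ($T{\left(z \right)} = - 13 \left(1 + \left(-3\right)^{2}\right) = - 13 \left(1 + 9\right) = \left(-13\right) 10 = -130$)
$-15561 + T{\left(-98 \right)} = -15561 - 130 = -15691$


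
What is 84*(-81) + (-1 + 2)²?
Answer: -6803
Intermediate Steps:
84*(-81) + (-1 + 2)² = -6804 + 1² = -6804 + 1 = -6803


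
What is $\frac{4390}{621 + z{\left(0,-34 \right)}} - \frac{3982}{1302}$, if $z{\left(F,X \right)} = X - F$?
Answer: $\frac{1689173}{382137} \approx 4.4203$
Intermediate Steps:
$\frac{4390}{621 + z{\left(0,-34 \right)}} - \frac{3982}{1302} = \frac{4390}{621 - 34} - \frac{3982}{1302} = \frac{4390}{621 + \left(-34 + 0\right)} - \frac{1991}{651} = \frac{4390}{621 - 34} - \frac{1991}{651} = \frac{4390}{587} - \frac{1991}{651} = \frac{1689173}{382137}$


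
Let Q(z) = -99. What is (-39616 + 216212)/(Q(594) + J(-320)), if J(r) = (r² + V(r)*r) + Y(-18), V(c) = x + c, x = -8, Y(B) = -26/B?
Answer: 794682/932681 ≈ 0.85204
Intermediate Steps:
V(c) = -8 + c
J(r) = 13/9 + r² + r*(-8 + r) (J(r) = (r² + (-8 + r)*r) - 26/(-18) = (r² + r*(-8 + r)) - 26*(-1/18) = (r² + r*(-8 + r)) + 13/9 = 13/9 + r² + r*(-8 + r))
(-39616 + 216212)/(Q(594) + J(-320)) = (-39616 + 216212)/(-99 + (13/9 - 8*(-320) + 2*(-320)²)) = 176596/(-99 + (13/9 + 2560 + 2*102400)) = 176596/(-99 + (13/9 + 2560 + 204800)) = 176596/(-99 + 1866253/9) = 176596/(1865362/9) = 176596*(9/1865362) = 794682/932681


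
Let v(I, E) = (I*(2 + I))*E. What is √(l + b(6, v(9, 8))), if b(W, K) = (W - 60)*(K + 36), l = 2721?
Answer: I*√41991 ≈ 204.92*I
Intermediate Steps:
v(I, E) = E*I*(2 + I)
b(W, K) = (-60 + W)*(36 + K)
√(l + b(6, v(9, 8))) = √(2721 + (-2160 - 480*9*(2 + 9) + 36*6 + (8*9*(2 + 9))*6)) = √(2721 + (-2160 - 480*9*11 + 216 + (8*9*11)*6)) = √(2721 + (-2160 - 60*792 + 216 + 792*6)) = √(2721 + (-2160 - 47520 + 216 + 4752)) = √(2721 - 44712) = √(-41991) = I*√41991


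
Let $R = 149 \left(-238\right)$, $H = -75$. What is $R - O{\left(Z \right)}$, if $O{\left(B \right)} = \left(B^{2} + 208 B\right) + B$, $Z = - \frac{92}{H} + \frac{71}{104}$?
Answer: $- \frac{2182008450049}{60840000} \approx -35865.0$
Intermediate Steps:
$Z = \frac{14893}{7800}$ ($Z = - \frac{92}{-75} + \frac{71}{104} = \left(-92\right) \left(- \frac{1}{75}\right) + 71 \cdot \frac{1}{104} = \frac{92}{75} + \frac{71}{104} = \frac{14893}{7800} \approx 1.9094$)
$R = -35462$
$O{\left(B \right)} = B^{2} + 209 B$
$R - O{\left(Z \right)} = -35462 - \frac{14893 \left(209 + \frac{14893}{7800}\right)}{7800} = -35462 - \frac{14893}{7800} \cdot \frac{1645093}{7800} = -35462 - \frac{24500370049}{60840000} = - \frac{2182008450049}{60840000}$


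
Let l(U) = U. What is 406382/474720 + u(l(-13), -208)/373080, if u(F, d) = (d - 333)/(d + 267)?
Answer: 37270458223/43539182160 ≈ 0.85602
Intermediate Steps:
u(F, d) = (-333 + d)/(267 + d)
406382/474720 + u(l(-13), -208)/373080 = 406382/474720 + ((-333 - 208)/(267 - 208))/373080 = 406382*(1/474720) + (-541/59)*(1/373080) = 203191/237360 + ((1/59)*(-541))*(1/373080) = 203191/237360 - 541/59*1/373080 = 203191/237360 - 541/22011720 = 37270458223/43539182160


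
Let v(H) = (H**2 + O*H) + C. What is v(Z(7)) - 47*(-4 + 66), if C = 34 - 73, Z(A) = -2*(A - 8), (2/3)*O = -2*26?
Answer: -3105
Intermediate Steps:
O = -78 (O = 3*(-2*26)/2 = (3/2)*(-52) = -78)
Z(A) = 16 - 2*A (Z(A) = -2*(-8 + A) = 16 - 2*A)
C = -39
v(H) = -39 + H**2 - 78*H (v(H) = (H**2 - 78*H) - 39 = -39 + H**2 - 78*H)
v(Z(7)) - 47*(-4 + 66) = (-39 + (16 - 2*7)**2 - 78*(16 - 2*7)) - 47*(-4 + 66) = (-39 + (16 - 14)**2 - 78*(16 - 14)) - 47*62 = (-39 + 2**2 - 78*2) - 1*2914 = (-39 + 4 - 156) - 2914 = -191 - 2914 = -3105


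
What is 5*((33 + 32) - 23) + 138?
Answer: 348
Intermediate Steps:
5*((33 + 32) - 23) + 138 = 5*(65 - 23) + 138 = 5*42 + 138 = 210 + 138 = 348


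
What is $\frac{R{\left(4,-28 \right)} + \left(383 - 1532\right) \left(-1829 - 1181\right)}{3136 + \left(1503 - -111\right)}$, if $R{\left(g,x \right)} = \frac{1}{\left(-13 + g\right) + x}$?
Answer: $\frac{127964129}{175750} \approx 728.1$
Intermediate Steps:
$R{\left(g,x \right)} = \frac{1}{-13 + g + x}$
$\frac{R{\left(4,-28 \right)} + \left(383 - 1532\right) \left(-1829 - 1181\right)}{3136 + \left(1503 - -111\right)} = \frac{\frac{1}{-13 + 4 - 28} + \left(383 - 1532\right) \left(-1829 - 1181\right)}{3136 + \left(1503 - -111\right)} = \frac{\frac{1}{-37} - -3458490}{3136 + \left(1503 + 111\right)} = \frac{- \frac{1}{37} + 3458490}{3136 + 1614} = \frac{127964129}{37 \cdot 4750} = \frac{127964129}{37} \cdot \frac{1}{4750} = \frac{127964129}{175750}$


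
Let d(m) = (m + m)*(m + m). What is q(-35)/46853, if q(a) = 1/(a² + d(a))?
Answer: 1/286974625 ≈ 3.4846e-9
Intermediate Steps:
d(m) = 4*m² (d(m) = (2*m)*(2*m) = 4*m²)
q(a) = 1/(5*a²) (q(a) = 1/(a² + 4*a²) = 1/(5*a²))
q(-35)/46853 = ((⅕)/(-35)²)/46853 = ((⅕)*(1/1225))*(1/46853) = (1/6125)*(1/46853) = 1/286974625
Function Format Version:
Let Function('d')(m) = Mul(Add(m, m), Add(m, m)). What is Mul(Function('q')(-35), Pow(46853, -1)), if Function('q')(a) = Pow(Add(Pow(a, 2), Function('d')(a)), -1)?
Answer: Rational(1, 286974625) ≈ 3.4846e-9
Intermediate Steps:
Function('d')(m) = Mul(4, Pow(m, 2)) (Function('d')(m) = Mul(Mul(2, m), Mul(2, m)) = Mul(4, Pow(m, 2)))
Function('q')(a) = Mul(Rational(1, 5), Pow(a, -2)) (Function('q')(a) = Pow(Add(Pow(a, 2), Mul(4, Pow(a, 2))), -1) = Pow(Mul(5, Pow(a, 2)), -1) = Mul(Rational(1, 5), Pow(a, -2)))
Mul(Function('q')(-35), Pow(46853, -1)) = Mul(Mul(Rational(1, 5), Pow(-35, -2)), Pow(46853, -1)) = Mul(Mul(Rational(1, 5), Rational(1, 1225)), Rational(1, 46853)) = Mul(Rational(1, 6125), Rational(1, 46853)) = Rational(1, 286974625)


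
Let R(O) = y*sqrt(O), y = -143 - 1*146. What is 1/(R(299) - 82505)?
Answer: -82505/6782102246 + 289*sqrt(299)/6782102246 ≈ -1.1428e-5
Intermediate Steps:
y = -289 (y = -143 - 146 = -289)
R(O) = -289*sqrt(O)
1/(R(299) - 82505) = 1/(-289*sqrt(299) - 82505) = 1/(-82505 - 289*sqrt(299))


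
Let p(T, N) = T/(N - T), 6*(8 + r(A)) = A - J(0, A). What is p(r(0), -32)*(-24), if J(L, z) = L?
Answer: -8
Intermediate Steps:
r(A) = -8 + A/6 (r(A) = -8 + (A - 1*0)/6 = -8 + (A + 0)/6 = -8 + A/6)
p(r(0), -32)*(-24) = ((-8 + (⅙)*0)/(-32 - (-8 + (⅙)*0)))*(-24) = ((-8 + 0)/(-32 - (-8 + 0)))*(-24) = -8/(-32 - 1*(-8))*(-24) = -8/(-32 + 8)*(-24) = -8/(-24)*(-24) = -8*(-1/24)*(-24) = (⅓)*(-24) = -8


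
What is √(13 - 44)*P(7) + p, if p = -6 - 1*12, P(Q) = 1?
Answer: -18 + I*√31 ≈ -18.0 + 5.5678*I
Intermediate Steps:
p = -18 (p = -6 - 12 = -18)
√(13 - 44)*P(7) + p = √(13 - 44)*1 - 18 = √(-31)*1 - 18 = (I*√31)*1 - 18 = I*√31 - 18 = -18 + I*√31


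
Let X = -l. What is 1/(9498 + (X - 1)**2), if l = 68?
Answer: 1/14259 ≈ 7.0131e-5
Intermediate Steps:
X = -68 (X = -1*68 = -68)
1/(9498 + (X - 1)**2) = 1/(9498 + (-68 - 1)**2) = 1/(9498 + (-69)**2) = 1/(9498 + 4761) = 1/14259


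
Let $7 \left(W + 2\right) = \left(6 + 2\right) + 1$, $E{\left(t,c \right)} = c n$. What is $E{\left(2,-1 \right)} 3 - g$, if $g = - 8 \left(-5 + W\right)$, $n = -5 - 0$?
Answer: $- \frac{215}{7} \approx -30.714$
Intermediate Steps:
$n = -5$ ($n = -5 + 0 = -5$)
$E{\left(t,c \right)} = - 5 c$ ($E{\left(t,c \right)} = c \left(-5\right) = - 5 c$)
$W = - \frac{5}{7}$ ($W = -2 + \frac{\left(6 + 2\right) + 1}{7} = -2 + \frac{8 + 1}{7} = -2 + \frac{1}{7} \cdot 9 = -2 + \frac{9}{7} = - \frac{5}{7} \approx -0.71429$)
$g = \frac{320}{7}$ ($g = - 8 \left(-5 - \frac{5}{7}\right) = \left(-8\right) \left(- \frac{40}{7}\right) = \frac{320}{7} \approx 45.714$)
$E{\left(2,-1 \right)} 3 - g = \left(-5\right) \left(-1\right) 3 - \frac{320}{7} = 5 \cdot 3 - \frac{320}{7} = 15 - \frac{320}{7} = - \frac{215}{7}$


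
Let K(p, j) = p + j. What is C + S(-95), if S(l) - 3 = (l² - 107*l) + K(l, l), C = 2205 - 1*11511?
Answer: 9697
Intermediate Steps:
K(p, j) = j + p
C = -9306 (C = 2205 - 11511 = -9306)
S(l) = 3 + l² - 105*l (S(l) = 3 + ((l² - 107*l) + (l + l)) = 3 + ((l² - 107*l) + 2*l) = 3 + (l² - 105*l) = 3 + l² - 105*l)
C + S(-95) = -9306 + (3 + (-95)² - 105*(-95)) = -9306 + (3 + 9025 + 9975) = -9306 + 19003 = 9697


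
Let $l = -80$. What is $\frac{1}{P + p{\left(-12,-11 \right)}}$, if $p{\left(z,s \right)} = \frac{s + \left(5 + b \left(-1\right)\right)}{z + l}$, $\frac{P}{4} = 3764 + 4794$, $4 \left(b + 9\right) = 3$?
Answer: $\frac{368}{12597367} \approx 2.9212 \cdot 10^{-5}$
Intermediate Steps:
$b = - \frac{33}{4}$ ($b = -9 + \frac{1}{4} \cdot 3 = -9 + \frac{3}{4} = - \frac{33}{4} \approx -8.25$)
$P = 34232$ ($P = 4 \left(3764 + 4794\right) = 4 \cdot 8558 = 34232$)
$p{\left(z,s \right)} = \frac{\frac{53}{4} + s}{-80 + z}$ ($p{\left(z,s \right)} = \frac{s + \left(5 - - \frac{33}{4}\right)}{z - 80} = \frac{s + \left(5 + \frac{33}{4}\right)}{-80 + z} = \frac{s + \frac{53}{4}}{-80 + z} = \frac{\frac{53}{4} + s}{-80 + z}$)
$\frac{1}{P + p{\left(-12,-11 \right)}} = \frac{1}{34232 + \frac{\frac{53}{4} - 11}{-80 - 12}} = \frac{1}{34232 + \frac{1}{-92} \cdot \frac{9}{4}} = \frac{1}{34232 - \frac{9}{368}} = \frac{1}{\frac{12597367}{368}} = \frac{368}{12597367}$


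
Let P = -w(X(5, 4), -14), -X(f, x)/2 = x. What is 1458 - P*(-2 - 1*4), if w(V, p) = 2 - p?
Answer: 1362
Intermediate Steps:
X(f, x) = -2*x
P = -16 (P = -(2 - 1*(-14)) = -(2 + 14) = -1*16 = -16)
1458 - P*(-2 - 1*4) = 1458 - (-16)*(-2 - 1*4) = 1458 - (-16)*(-2 - 4) = 1458 - (-16)*(-6) = 1458 - 1*96 = 1458 - 96 = 1362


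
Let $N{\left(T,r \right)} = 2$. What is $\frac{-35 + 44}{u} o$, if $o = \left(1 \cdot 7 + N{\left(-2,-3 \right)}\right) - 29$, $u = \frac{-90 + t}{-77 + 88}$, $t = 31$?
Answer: $\frac{1980}{59} \approx 33.559$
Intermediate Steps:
$u = - \frac{59}{11}$ ($u = \frac{-90 + 31}{-77 + 88} = - \frac{59}{11} \approx -5.3636$)
$o = -20$ ($o = \left(1 \cdot 7 + 2\right) - 29 = \left(7 + 2\right) - 29 = 9 - 29 = -20$)
$\frac{-35 + 44}{u} o = \frac{-35 + 44}{- \frac{59}{11}} \left(-20\right) = 9 \left(- \frac{11}{59}\right) \left(-20\right) = \left(- \frac{99}{59}\right) \left(-20\right) = \frac{1980}{59}$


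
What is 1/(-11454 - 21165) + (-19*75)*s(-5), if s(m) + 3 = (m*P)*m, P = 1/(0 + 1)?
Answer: -1022605651/32619 ≈ -31350.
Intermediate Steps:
P = 1 (P = 1/1 = 1)
s(m) = -3 + m² (s(m) = -3 + (m*1)*m = -3 + m*m = -3 + m²)
1/(-11454 - 21165) + (-19*75)*s(-5) = 1/(-11454 - 21165) + (-19*75)*(-3 + (-5)²) = 1/(-32619) - 1425*(-3 + 25) = -1/32619 - 1425*22 = -1/32619 - 31350 = -1022605651/32619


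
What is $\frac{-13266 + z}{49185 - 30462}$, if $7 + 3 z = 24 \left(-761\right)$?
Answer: $- \frac{58069}{56169} \approx -1.0338$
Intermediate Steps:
$z = - \frac{18271}{3}$ ($z = - \frac{7}{3} + \frac{24 \left(-761\right)}{3} = - \frac{7}{3} + \frac{1}{3} \left(-18264\right) = - \frac{7}{3} - 6088 = - \frac{18271}{3} \approx -6090.3$)
$\frac{-13266 + z}{49185 - 30462} = \frac{-13266 - \frac{18271}{3}}{49185 - 30462} = - \frac{58069}{3 \left(49185 - 30462\right)} = - \frac{58069}{3 \cdot 18723} = \left(- \frac{58069}{3}\right) \frac{1}{18723} = - \frac{58069}{56169}$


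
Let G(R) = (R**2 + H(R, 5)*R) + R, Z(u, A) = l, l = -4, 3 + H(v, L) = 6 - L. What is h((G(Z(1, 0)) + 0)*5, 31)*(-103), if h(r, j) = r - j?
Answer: -7107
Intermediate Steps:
H(v, L) = 3 - L (H(v, L) = -3 + (6 - L) = 3 - L)
Z(u, A) = -4
G(R) = R**2 - R (G(R) = (R**2 + (3 - 1*5)*R) + R = (R**2 + (3 - 5)*R) + R = (R**2 - 2*R) + R = R**2 - R)
h((G(Z(1, 0)) + 0)*5, 31)*(-103) = ((-4*(-1 - 4) + 0)*5 - 1*31)*(-103) = ((-4*(-5) + 0)*5 - 31)*(-103) = ((20 + 0)*5 - 31)*(-103) = (20*5 - 31)*(-103) = (100 - 31)*(-103) = 69*(-103) = -7107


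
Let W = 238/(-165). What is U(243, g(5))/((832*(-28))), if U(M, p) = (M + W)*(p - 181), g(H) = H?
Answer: 39857/21840 ≈ 1.8250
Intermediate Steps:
W = -238/165 (W = 238*(-1/165) = -238/165 ≈ -1.4424)
U(M, p) = (-181 + p)*(-238/165 + M) (U(M, p) = (M - 238/165)*(p - 181) = (-238/165 + M)*(-181 + p) = (-181 + p)*(-238/165 + M))
U(243, g(5))/((832*(-28))) = (43078/165 - 181*243 - 238/165*5 + 243*5)/((832*(-28))) = (43078/165 - 43983 - 238/33 + 1215)/(-23296) = -637712/15*(-1/23296) = 39857/21840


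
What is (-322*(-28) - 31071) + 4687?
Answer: -17368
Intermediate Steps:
(-322*(-28) - 31071) + 4687 = (9016 - 31071) + 4687 = -22055 + 4687 = -17368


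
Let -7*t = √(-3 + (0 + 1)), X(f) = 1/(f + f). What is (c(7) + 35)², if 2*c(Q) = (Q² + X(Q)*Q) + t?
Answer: 2798921/784 - 239*I*√2/28 ≈ 3570.1 - 12.071*I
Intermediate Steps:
X(f) = 1/(2*f)
t = -I*√2/7 (t = -√(-3 + (0 + 1))/7 = -√(-3 + 1)/7 = -I*√2/7 ≈ -0.20203*I)
c(Q) = ¼ + Q²/2 - I*√2/14 (c(Q) = ((Q² + (1/(2*Q))*Q) - I*√2/7)/2 = ((Q² + ½) - I*√2/7)/2 = ((½ + Q²) - I*√2/7)/2 = (½ + Q² - I*√2/7)/2 = ¼ + Q²/2 - I*√2/14)
(c(7) + 35)² = ((¼ + (½)*7² - I*√2/14) + 35)² = ((¼ + (½)*49 - I*√2/14) + 35)² = ((¼ + 49/2 - I*√2/14) + 35)² = ((99/4 - I*√2/14) + 35)² = (239/4 - I*√2/14)²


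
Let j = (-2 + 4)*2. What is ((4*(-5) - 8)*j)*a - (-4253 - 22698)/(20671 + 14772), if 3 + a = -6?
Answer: 35753495/35443 ≈ 1008.8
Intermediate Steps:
a = -9 (a = -3 - 6 = -9)
j = 4 (j = 2*2 = 4)
((4*(-5) - 8)*j)*a - (-4253 - 22698)/(20671 + 14772) = ((4*(-5) - 8)*4)*(-9) - (-4253 - 22698)/(20671 + 14772) = ((-20 - 8)*4)*(-9) - (-26951)/35443 = -28*4*(-9) - (-26951)/35443 = -112*(-9) - 1*(-26951/35443) = 1008 + 26951/35443 = 35753495/35443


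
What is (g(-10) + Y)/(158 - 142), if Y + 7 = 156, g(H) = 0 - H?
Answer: 159/16 ≈ 9.9375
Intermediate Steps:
g(H) = -H
Y = 149 (Y = -7 + 156 = 149)
(g(-10) + Y)/(158 - 142) = (-1*(-10) + 149)/(158 - 142) = (10 + 149)/16 = 159*(1/16) = 159/16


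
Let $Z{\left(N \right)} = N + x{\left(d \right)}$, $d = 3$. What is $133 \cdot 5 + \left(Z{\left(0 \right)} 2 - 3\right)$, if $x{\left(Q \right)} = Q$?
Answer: $668$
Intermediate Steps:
$Z{\left(N \right)} = 3 + N$ ($Z{\left(N \right)} = N + 3 = 3 + N$)
$133 \cdot 5 + \left(Z{\left(0 \right)} 2 - 3\right) = 133 \cdot 5 - \left(3 - \left(3 + 0\right) 2\right) = 665 + \left(3 \cdot 2 - 3\right) = 665 + \left(6 - 3\right) = 665 + 3 = 668$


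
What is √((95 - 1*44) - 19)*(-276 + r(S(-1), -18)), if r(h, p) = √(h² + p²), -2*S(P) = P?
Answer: 2*√2*(-552 + √1297) ≈ -1459.4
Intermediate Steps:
S(P) = -P/2
√((95 - 1*44) - 19)*(-276 + r(S(-1), -18)) = √((95 - 1*44) - 19)*(-276 + √((-½*(-1))² + (-18)²)) = √((95 - 44) - 19)*(-276 + √((½)² + 324)) = √(51 - 19)*(-276 + √(¼ + 324)) = √32*(-276 + √(1297/4)) = (4*√2)*(-276 + √1297/2) = 4*√2*(-276 + √1297/2)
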